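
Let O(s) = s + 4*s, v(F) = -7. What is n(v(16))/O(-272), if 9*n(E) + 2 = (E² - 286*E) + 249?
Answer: -383/2040 ≈ -0.18775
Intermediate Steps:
n(E) = 247/9 - 286*E/9 + E²/9 (n(E) = -2/9 + ((E² - 286*E) + 249)/9 = -2/9 + (249 + E² - 286*E)/9 = -2/9 + (83/3 - 286*E/9 + E²/9) = 247/9 - 286*E/9 + E²/9)
O(s) = 5*s
n(v(16))/O(-272) = (247/9 - 286/9*(-7) + (⅑)*(-7)²)/((5*(-272))) = (247/9 + 2002/9 + (⅑)*49)/(-1360) = (247/9 + 2002/9 + 49/9)*(-1/1360) = (766/3)*(-1/1360) = -383/2040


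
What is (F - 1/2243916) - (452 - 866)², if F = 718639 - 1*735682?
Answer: -422841287125/2243916 ≈ -1.8844e+5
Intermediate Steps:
F = -17043 (F = 718639 - 735682 = -17043)
(F - 1/2243916) - (452 - 866)² = (-17043 - 1/2243916) - (452 - 866)² = (-17043 - 1*1/2243916) - 1*(-414)² = (-17043 - 1/2243916) - 1*171396 = -38243060389/2243916 - 171396 = -422841287125/2243916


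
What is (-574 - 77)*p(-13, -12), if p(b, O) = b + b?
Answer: 16926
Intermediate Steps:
p(b, O) = 2*b
(-574 - 77)*p(-13, -12) = (-574 - 77)*(2*(-13)) = -651*(-26) = 16926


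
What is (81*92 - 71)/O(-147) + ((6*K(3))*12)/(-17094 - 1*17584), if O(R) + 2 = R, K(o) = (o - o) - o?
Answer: -127963067/2583511 ≈ -49.531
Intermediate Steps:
K(o) = -o (K(o) = 0 - o = -o)
O(R) = -2 + R
(81*92 - 71)/O(-147) + ((6*K(3))*12)/(-17094 - 1*17584) = (81*92 - 71)/(-2 - 147) + ((6*(-1*3))*12)/(-17094 - 1*17584) = (7452 - 71)/(-149) + ((6*(-3))*12)/(-17094 - 17584) = 7381*(-1/149) - 18*12/(-34678) = -7381/149 - 216*(-1/34678) = -7381/149 + 108/17339 = -127963067/2583511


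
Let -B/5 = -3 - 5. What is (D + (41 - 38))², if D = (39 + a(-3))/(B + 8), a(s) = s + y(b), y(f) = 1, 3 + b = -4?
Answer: 32761/2304 ≈ 14.219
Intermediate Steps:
b = -7 (b = -3 - 4 = -7)
a(s) = 1 + s (a(s) = s + 1 = 1 + s)
B = 40 (B = -5*(-3 - 5) = -5*(-8) = 40)
D = 37/48 (D = (39 + (1 - 3))/(40 + 8) = (39 - 2)/48 = 37*(1/48) = 37/48 ≈ 0.77083)
(D + (41 - 38))² = (37/48 + (41 - 38))² = (37/48 + 3)² = (181/48)² = 32761/2304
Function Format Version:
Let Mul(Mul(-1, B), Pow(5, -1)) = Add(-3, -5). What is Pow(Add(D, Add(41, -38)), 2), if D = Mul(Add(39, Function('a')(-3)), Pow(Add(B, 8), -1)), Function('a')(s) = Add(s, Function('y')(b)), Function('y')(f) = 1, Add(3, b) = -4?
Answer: Rational(32761, 2304) ≈ 14.219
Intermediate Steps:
b = -7 (b = Add(-3, -4) = -7)
Function('a')(s) = Add(1, s) (Function('a')(s) = Add(s, 1) = Add(1, s))
B = 40 (B = Mul(-5, Add(-3, -5)) = Mul(-5, -8) = 40)
D = Rational(37, 48) (D = Mul(Add(39, Add(1, -3)), Pow(Add(40, 8), -1)) = Mul(Add(39, -2), Pow(48, -1)) = Mul(37, Rational(1, 48)) = Rational(37, 48) ≈ 0.77083)
Pow(Add(D, Add(41, -38)), 2) = Pow(Add(Rational(37, 48), Add(41, -38)), 2) = Pow(Add(Rational(37, 48), 3), 2) = Pow(Rational(181, 48), 2) = Rational(32761, 2304)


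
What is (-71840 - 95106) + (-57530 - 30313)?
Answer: -254789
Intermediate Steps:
(-71840 - 95106) + (-57530 - 30313) = -166946 - 87843 = -254789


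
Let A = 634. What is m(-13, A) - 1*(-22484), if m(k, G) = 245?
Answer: 22729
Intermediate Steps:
m(-13, A) - 1*(-22484) = 245 - 1*(-22484) = 245 + 22484 = 22729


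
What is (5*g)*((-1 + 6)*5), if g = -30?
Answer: -3750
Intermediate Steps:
(5*g)*((-1 + 6)*5) = (5*(-30))*((-1 + 6)*5) = -750*5 = -150*25 = -3750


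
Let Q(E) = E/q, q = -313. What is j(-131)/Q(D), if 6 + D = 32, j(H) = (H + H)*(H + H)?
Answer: -10742786/13 ≈ -8.2637e+5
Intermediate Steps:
j(H) = 4*H² (j(H) = (2*H)*(2*H) = 4*H²)
D = 26 (D = -6 + 32 = 26)
Q(E) = -E/313 (Q(E) = E/(-313) = E*(-1/313) = -E/313)
j(-131)/Q(D) = (4*(-131)²)/((-1/313*26)) = (4*17161)/(-26/313) = 68644*(-313/26) = -10742786/13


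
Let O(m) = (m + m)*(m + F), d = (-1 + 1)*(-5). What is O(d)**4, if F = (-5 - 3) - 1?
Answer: 0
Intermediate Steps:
F = -9 (F = -8 - 1 = -9)
d = 0 (d = 0*(-5) = 0)
O(m) = 2*m*(-9 + m) (O(m) = (m + m)*(m - 9) = (2*m)*(-9 + m) = 2*m*(-9 + m))
O(d)**4 = (2*0*(-9 + 0))**4 = (2*0*(-9))**4 = 0**4 = 0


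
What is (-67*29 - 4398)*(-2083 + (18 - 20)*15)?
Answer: 13398533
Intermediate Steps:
(-67*29 - 4398)*(-2083 + (18 - 20)*15) = (-1943 - 4398)*(-2083 - 2*15) = -6341*(-2083 - 30) = -6341*(-2113) = 13398533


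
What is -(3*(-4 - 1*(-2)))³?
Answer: 216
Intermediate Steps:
-(3*(-4 - 1*(-2)))³ = -(3*(-4 + 2))³ = -(3*(-2))³ = -1*(-6)³ = -1*(-216) = 216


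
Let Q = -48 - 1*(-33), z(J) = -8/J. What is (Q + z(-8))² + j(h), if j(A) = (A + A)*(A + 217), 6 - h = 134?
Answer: -22588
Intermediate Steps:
h = -128 (h = 6 - 1*134 = 6 - 134 = -128)
Q = -15 (Q = -48 + 33 = -15)
j(A) = 2*A*(217 + A) (j(A) = (2*A)*(217 + A) = 2*A*(217 + A))
(Q + z(-8))² + j(h) = (-15 - 8/(-8))² + 2*(-128)*(217 - 128) = (-15 - 8*(-⅛))² + 2*(-128)*89 = (-15 + 1)² - 22784 = (-14)² - 22784 = 196 - 22784 = -22588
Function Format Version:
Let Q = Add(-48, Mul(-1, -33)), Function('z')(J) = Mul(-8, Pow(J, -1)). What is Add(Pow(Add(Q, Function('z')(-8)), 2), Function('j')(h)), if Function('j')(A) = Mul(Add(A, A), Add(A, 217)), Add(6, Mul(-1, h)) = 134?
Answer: -22588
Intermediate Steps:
h = -128 (h = Add(6, Mul(-1, 134)) = Add(6, -134) = -128)
Q = -15 (Q = Add(-48, 33) = -15)
Function('j')(A) = Mul(2, A, Add(217, A)) (Function('j')(A) = Mul(Mul(2, A), Add(217, A)) = Mul(2, A, Add(217, A)))
Add(Pow(Add(Q, Function('z')(-8)), 2), Function('j')(h)) = Add(Pow(Add(-15, Mul(-8, Pow(-8, -1))), 2), Mul(2, -128, Add(217, -128))) = Add(Pow(Add(-15, Mul(-8, Rational(-1, 8))), 2), Mul(2, -128, 89)) = Add(Pow(Add(-15, 1), 2), -22784) = Add(Pow(-14, 2), -22784) = Add(196, -22784) = -22588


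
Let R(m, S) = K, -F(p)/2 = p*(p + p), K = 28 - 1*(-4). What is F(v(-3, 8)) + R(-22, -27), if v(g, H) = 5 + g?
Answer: 16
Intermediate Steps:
K = 32 (K = 28 + 4 = 32)
F(p) = -4*p**2 (F(p) = -2*p*(p + p) = -2*p*2*p = -4*p**2)
R(m, S) = 32
F(v(-3, 8)) + R(-22, -27) = -4*(5 - 3)**2 + 32 = -4*2**2 + 32 = -4*4 + 32 = -16 + 32 = 16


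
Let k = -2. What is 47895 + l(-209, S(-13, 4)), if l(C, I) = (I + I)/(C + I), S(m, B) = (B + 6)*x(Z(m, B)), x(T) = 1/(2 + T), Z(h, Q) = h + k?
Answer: 130609685/2727 ≈ 47895.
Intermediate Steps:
Z(h, Q) = -2 + h (Z(h, Q) = h - 2 = -2 + h)
S(m, B) = (6 + B)/m (S(m, B) = (B + 6)/(2 + (-2 + m)) = (6 + B)/m)
l(C, I) = 2*I/(C + I) (l(C, I) = (2*I)/(C + I) = 2*I/(C + I))
47895 + l(-209, S(-13, 4)) = 47895 + 2*((6 + 4)/(-13))/(-209 + (6 + 4)/(-13)) = 47895 + 2*(-1/13*10)/(-209 - 1/13*10) = 47895 + 2*(-10/13)/(-209 - 10/13) = 47895 + 2*(-10/13)/(-2727/13) = 47895 + 2*(-10/13)*(-13/2727) = 47895 + 20/2727 = 130609685/2727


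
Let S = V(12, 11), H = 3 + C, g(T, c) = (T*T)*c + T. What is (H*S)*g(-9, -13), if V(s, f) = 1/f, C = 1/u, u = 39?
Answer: -41772/143 ≈ -292.11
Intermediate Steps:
g(T, c) = T + c*T² (g(T, c) = T²*c + T = c*T² + T = T + c*T²)
C = 1/39 ≈ 0.025641
H = 118/39 (H = 3 + 1/39 = 118/39 ≈ 3.0256)
S = 1/11 ≈ 0.090909
(H*S)*g(-9, -13) = ((118/39)*(1/11))*(-9*(1 - 9*(-13))) = 118*(-9*(1 + 117))/429 = 118*(-9*118)/429 = (118/429)*(-1062) = -41772/143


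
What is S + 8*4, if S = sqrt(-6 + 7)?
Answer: 33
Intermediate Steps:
S = 1 (S = sqrt(1) = 1)
S + 8*4 = 1 + 8*4 = 1 + 32 = 33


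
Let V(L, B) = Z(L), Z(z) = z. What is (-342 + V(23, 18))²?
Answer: 101761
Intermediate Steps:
V(L, B) = L
(-342 + V(23, 18))² = (-342 + 23)² = (-319)² = 101761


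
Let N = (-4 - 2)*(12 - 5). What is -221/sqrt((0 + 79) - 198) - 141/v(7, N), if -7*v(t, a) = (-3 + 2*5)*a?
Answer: -47/14 + 13*I*sqrt(119)/7 ≈ -3.3571 + 20.259*I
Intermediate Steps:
N = -42 (N = -6*7 = -42)
v(t, a) = -a (v(t, a) = -(-3 + 2*5)*a/7 = -(-3 + 10)*a/7 = -a)
-221/sqrt((0 + 79) - 198) - 141/v(7, N) = -221/sqrt((0 + 79) - 198) - 141/((-1*(-42))) = -221/sqrt(79 - 198) - 141/42 = -221*(-I*sqrt(119)/119) - 141*1/42 = -221*(-I*sqrt(119)/119) - 47/14 = -(-13)*I*sqrt(119)/7 - 47/14 = 13*I*sqrt(119)/7 - 47/14 = -47/14 + 13*I*sqrt(119)/7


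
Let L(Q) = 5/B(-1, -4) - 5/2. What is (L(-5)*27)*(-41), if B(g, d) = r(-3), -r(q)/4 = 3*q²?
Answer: 11275/4 ≈ 2818.8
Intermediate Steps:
r(q) = -12*q²
B(g, d) = -108 (B(g, d) = -12*(-3)² = -12*9 = -108)
L(Q) = -275/108 (L(Q) = 5/(-108) - 5/2 = 5*(-1/108) - 5*½ = -5/108 - 5/2 = -275/108)
(L(-5)*27)*(-41) = -275/108*27*(-41) = -275/4*(-41) = 11275/4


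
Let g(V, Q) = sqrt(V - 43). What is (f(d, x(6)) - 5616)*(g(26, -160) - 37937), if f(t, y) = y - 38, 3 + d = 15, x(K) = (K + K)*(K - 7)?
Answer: 214951042 - 5666*I*sqrt(17) ≈ 2.1495e+8 - 23362.0*I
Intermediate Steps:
x(K) = 2*K*(-7 + K) (x(K) = (2*K)*(-7 + K) = 2*K*(-7 + K))
d = 12 (d = -3 + 15 = 12)
g(V, Q) = sqrt(-43 + V)
f(t, y) = -38 + y
(f(d, x(6)) - 5616)*(g(26, -160) - 37937) = ((-38 + 2*6*(-7 + 6)) - 5616)*(sqrt(-43 + 26) - 37937) = ((-38 + 2*6*(-1)) - 5616)*(sqrt(-17) - 37937) = ((-38 - 12) - 5616)*(I*sqrt(17) - 37937) = (-50 - 5616)*(-37937 + I*sqrt(17)) = -5666*(-37937 + I*sqrt(17)) = 214951042 - 5666*I*sqrt(17)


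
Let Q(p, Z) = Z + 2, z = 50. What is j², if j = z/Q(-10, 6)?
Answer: 625/16 ≈ 39.063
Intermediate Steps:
Q(p, Z) = 2 + Z
j = 25/4 (j = 50/(2 + 6) = 50/8 = 50*(⅛) = 25/4 ≈ 6.2500)
j² = (25/4)² = 625/16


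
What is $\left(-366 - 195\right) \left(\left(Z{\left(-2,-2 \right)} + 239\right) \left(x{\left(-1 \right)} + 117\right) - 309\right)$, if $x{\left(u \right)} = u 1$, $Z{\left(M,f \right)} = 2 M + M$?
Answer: $-14989359$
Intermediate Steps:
$Z{\left(M,f \right)} = 3 M$
$x{\left(u \right)} = u$
$\left(-366 - 195\right) \left(\left(Z{\left(-2,-2 \right)} + 239\right) \left(x{\left(-1 \right)} + 117\right) - 309\right) = \left(-366 - 195\right) \left(\left(3 \left(-2\right) + 239\right) \left(-1 + 117\right) - 309\right) = - 561 \left(\left(-6 + 239\right) 116 - 309\right) = - 561 \left(233 \cdot 116 - 309\right) = - 561 \left(27028 - 309\right) = \left(-561\right) 26719 = -14989359$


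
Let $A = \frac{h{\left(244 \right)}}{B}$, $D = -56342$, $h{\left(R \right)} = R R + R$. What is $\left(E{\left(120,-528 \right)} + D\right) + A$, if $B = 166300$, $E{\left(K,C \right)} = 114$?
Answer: $- \frac{467532831}{8315} \approx -56228.0$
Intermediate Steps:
$h{\left(R \right)} = R + R^{2}$ ($h{\left(R \right)} = R^{2} + R = R + R^{2}$)
$A = \frac{2989}{8315}$ ($A = \frac{244 \left(1 + 244\right)}{166300} = 244 \cdot 245 \cdot \frac{1}{166300} = 59780 \cdot \frac{1}{166300} = \frac{2989}{8315} \approx 0.35947$)
$\left(E{\left(120,-528 \right)} + D\right) + A = \left(114 - 56342\right) + \frac{2989}{8315} = -56228 + \frac{2989}{8315} = - \frac{467532831}{8315}$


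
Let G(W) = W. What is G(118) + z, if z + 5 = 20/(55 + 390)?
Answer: 10061/89 ≈ 113.04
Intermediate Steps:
z = -441/89 (z = -5 + 20/(55 + 390) = -5 + 20/445 = -5 + 20*(1/445) = -5 + 4/89 = -441/89 ≈ -4.9551)
G(118) + z = 118 - 441/89 = 10061/89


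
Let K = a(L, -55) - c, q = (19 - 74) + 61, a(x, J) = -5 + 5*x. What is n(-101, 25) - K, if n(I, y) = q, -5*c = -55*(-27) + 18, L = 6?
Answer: -1598/5 ≈ -319.60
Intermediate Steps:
q = 6 (q = -55 + 61 = 6)
c = -1503/5 (c = -(-55*(-27) + 18)/5 = -(1485 + 18)/5 = -⅕*1503 = -1503/5 ≈ -300.60)
n(I, y) = 6
K = 1628/5 (K = (-5 + 5*6) - 1*(-1503/5) = (-5 + 30) + 1503/5 = 25 + 1503/5 = 1628/5 ≈ 325.60)
n(-101, 25) - K = 6 - 1*1628/5 = 6 - 1628/5 = -1598/5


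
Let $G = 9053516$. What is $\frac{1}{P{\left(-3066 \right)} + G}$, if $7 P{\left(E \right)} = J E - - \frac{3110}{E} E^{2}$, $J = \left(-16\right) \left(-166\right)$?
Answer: $\frac{1}{6528008} \approx 1.5319 \cdot 10^{-7}$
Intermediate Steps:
$J = 2656$
$P{\left(E \right)} = \frac{5766 E}{7}$ ($P{\left(E \right)} = \frac{2656 E - - \frac{3110}{E} E^{2}}{7} = \frac{2656 E - - 3110 E}{7} = \frac{2656 E + 3110 E}{7} = \frac{5766 E}{7}$)
$\frac{1}{P{\left(-3066 \right)} + G} = \frac{1}{\frac{5766}{7} \left(-3066\right) + 9053516} = \frac{1}{-2525508 + 9053516} = \frac{1}{6528008}$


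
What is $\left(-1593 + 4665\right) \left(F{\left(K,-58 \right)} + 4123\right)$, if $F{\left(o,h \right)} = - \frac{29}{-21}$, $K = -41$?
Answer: $\frac{88690688}{7} \approx 1.267 \cdot 10^{7}$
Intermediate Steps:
$F{\left(o,h \right)} = \frac{29}{21}$ ($F{\left(o,h \right)} = \left(-29\right) \left(- \frac{1}{21}\right) = \frac{29}{21}$)
$\left(-1593 + 4665\right) \left(F{\left(K,-58 \right)} + 4123\right) = \left(-1593 + 4665\right) \left(\frac{29}{21} + 4123\right) = 3072 \cdot \frac{86612}{21} = \frac{88690688}{7}$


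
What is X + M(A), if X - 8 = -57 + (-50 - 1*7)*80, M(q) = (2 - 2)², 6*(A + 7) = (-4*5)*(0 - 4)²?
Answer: -4609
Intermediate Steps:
A = -181/3 (A = -7 + ((-4*5)*(0 - 4)²)/6 = -7 + (-20*(-4)²)/6 = -7 + (-20*16)/6 = -7 + (⅙)*(-320) = -7 - 160/3 = -181/3 ≈ -60.333)
M(q) = 0 (M(q) = 0² = 0)
X = -4609 (X = 8 + (-57 + (-50 - 1*7)*80) = 8 + (-57 + (-50 - 7)*80) = 8 + (-57 - 57*80) = 8 + (-57 - 4560) = 8 - 4617 = -4609)
X + M(A) = -4609 + 0 = -4609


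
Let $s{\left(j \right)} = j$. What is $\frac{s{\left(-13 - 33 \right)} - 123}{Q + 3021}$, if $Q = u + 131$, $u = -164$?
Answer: $- \frac{169}{2988} \approx -0.05656$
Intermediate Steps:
$Q = -33$ ($Q = -164 + 131 = -33$)
$\frac{s{\left(-13 - 33 \right)} - 123}{Q + 3021} = \frac{\left(-13 - 33\right) - 123}{-33 + 3021} = \frac{-46 - 123}{2988} = \left(-169\right) \frac{1}{2988} = - \frac{169}{2988}$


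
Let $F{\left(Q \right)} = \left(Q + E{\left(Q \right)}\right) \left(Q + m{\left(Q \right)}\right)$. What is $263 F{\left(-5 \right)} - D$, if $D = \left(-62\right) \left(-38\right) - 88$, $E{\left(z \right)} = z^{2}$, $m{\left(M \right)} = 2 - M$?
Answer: $8252$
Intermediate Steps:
$F{\left(Q \right)} = 2 Q + 2 Q^{2}$ ($F{\left(Q \right)} = \left(Q + Q^{2}\right) \left(Q - \left(-2 + Q\right)\right) = \left(Q + Q^{2}\right) 2 = 2 Q + 2 Q^{2}$)
$D = 2268$ ($D = 2356 - 88 = 2268$)
$263 F{\left(-5 \right)} - D = 263 \cdot 2 \left(-5\right) \left(1 - 5\right) - 2268 = 263 \cdot 2 \left(-5\right) \left(-4\right) - 2268 = 263 \cdot 40 - 2268 = 10520 - 2268 = 8252$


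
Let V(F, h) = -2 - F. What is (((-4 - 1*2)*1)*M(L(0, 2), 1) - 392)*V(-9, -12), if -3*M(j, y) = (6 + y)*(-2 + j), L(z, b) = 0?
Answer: -2940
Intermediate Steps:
M(j, y) = -(-2 + j)*(6 + y)/3 (M(j, y) = -(6 + y)*(-2 + j)/3 = -(-2 + j)*(6 + y)/3)
(((-4 - 1*2)*1)*M(L(0, 2), 1) - 392)*V(-9, -12) = (((-4 - 1*2)*1)*(4 - 2*0 + (⅔)*1 - ⅓*0*1) - 392)*(-2 - 1*(-9)) = (((-4 - 2)*1)*(4 + 0 + ⅔ + 0) - 392)*(-2 + 9) = (-6*1*(14/3) - 392)*7 = (-6*14/3 - 392)*7 = (-28 - 392)*7 = -420*7 = -2940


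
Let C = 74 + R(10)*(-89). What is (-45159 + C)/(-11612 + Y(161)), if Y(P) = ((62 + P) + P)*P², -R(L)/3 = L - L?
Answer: -45085/9942052 ≈ -0.0045348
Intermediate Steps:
R(L) = 0 (R(L) = -3*(L - L) = -3*0 = 0)
C = 74 (C = 74 + 0*(-89) = 74 + 0 = 74)
Y(P) = P²*(62 + 2*P) (Y(P) = (62 + 2*P)*P² = P²*(62 + 2*P))
(-45159 + C)/(-11612 + Y(161)) = (-45159 + 74)/(-11612 + 2*161²*(31 + 161)) = -45085/(-11612 + 2*25921*192) = -45085/(-11612 + 9953664) = -45085/9942052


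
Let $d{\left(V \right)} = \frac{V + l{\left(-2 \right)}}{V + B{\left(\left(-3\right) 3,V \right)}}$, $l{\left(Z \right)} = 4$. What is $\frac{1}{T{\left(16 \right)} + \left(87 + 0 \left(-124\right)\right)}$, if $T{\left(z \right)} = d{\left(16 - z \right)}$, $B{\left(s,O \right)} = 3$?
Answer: $\frac{3}{265} \approx 0.011321$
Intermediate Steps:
$d{\left(V \right)} = \frac{4 + V}{3 + V}$ ($d{\left(V \right)} = \frac{V + 4}{V + 3} = \frac{4 + V}{3 + V}$)
$T{\left(z \right)} = \frac{20 - z}{19 - z}$ ($T{\left(z \right)} = \frac{4 - \left(-16 + z\right)}{3 - \left(-16 + z\right)} = \frac{20 - z}{19 - z}$)
$\frac{1}{T{\left(16 \right)} + \left(87 + 0 \left(-124\right)\right)} = \frac{1}{\frac{-20 + 16}{-19 + 16} + \left(87 + 0 \left(-124\right)\right)} = \frac{1}{\frac{1}{-3} \left(-4\right) + \left(87 + 0\right)} = \frac{1}{\left(- \frac{1}{3}\right) \left(-4\right) + 87} = \frac{1}{\frac{4}{3} + 87} = \frac{1}{\frac{265}{3}} = \frac{3}{265}$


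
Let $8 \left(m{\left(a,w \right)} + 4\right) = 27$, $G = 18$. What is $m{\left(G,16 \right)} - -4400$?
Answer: $\frac{35195}{8} \approx 4399.4$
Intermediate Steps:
$m{\left(a,w \right)} = - \frac{5}{8}$ ($m{\left(a,w \right)} = -4 + \frac{1}{8} \cdot 27 = -4 + \frac{27}{8} = - \frac{5}{8}$)
$m{\left(G,16 \right)} - -4400 = - \frac{5}{8} - -4400 = - \frac{5}{8} + 4400 = \frac{35195}{8}$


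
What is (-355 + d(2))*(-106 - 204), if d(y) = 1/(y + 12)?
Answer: 770195/7 ≈ 1.1003e+5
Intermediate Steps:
d(y) = 1/(12 + y)
(-355 + d(2))*(-106 - 204) = (-355 + 1/(12 + 2))*(-106 - 204) = (-355 + 1/14)*(-310) = -4969/14*(-310) = 770195/7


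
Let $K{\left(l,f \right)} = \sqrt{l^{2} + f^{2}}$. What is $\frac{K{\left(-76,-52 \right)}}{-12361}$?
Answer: $- \frac{4 \sqrt{530}}{12361} \approx -0.0074498$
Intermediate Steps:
$K{\left(l,f \right)} = \sqrt{f^{2} + l^{2}}$
$\frac{K{\left(-76,-52 \right)}}{-12361} = \frac{\sqrt{\left(-52\right)^{2} + \left(-76\right)^{2}}}{-12361} = \sqrt{2704 + 5776} \left(- \frac{1}{12361}\right) = \sqrt{8480} \left(- \frac{1}{12361}\right) = 4 \sqrt{530} \left(- \frac{1}{12361}\right) = - \frac{4 \sqrt{530}}{12361}$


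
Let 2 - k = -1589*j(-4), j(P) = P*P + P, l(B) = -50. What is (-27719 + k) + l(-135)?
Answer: -8699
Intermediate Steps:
j(P) = P + P² (j(P) = P² + P = P + P²)
k = 19070 (k = 2 - (-1589)*(-4*(1 - 4)) = 2 - (-1589)*(-4*(-3)) = 2 - (-1589)*12 = 2 - 1*(-19068) = 2 + 19068 = 19070)
(-27719 + k) + l(-135) = (-27719 + 19070) - 50 = -8649 - 50 = -8699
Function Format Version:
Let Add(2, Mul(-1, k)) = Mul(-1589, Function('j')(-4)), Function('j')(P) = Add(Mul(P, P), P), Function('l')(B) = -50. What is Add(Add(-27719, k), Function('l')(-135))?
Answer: -8699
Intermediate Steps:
Function('j')(P) = Add(P, Pow(P, 2)) (Function('j')(P) = Add(Pow(P, 2), P) = Add(P, Pow(P, 2)))
k = 19070 (k = Add(2, Mul(-1, Mul(-1589, Mul(-4, Add(1, -4))))) = Add(2, Mul(-1, Mul(-1589, Mul(-4, -3)))) = Add(2, Mul(-1, Mul(-1589, 12))) = Add(2, Mul(-1, -19068)) = Add(2, 19068) = 19070)
Add(Add(-27719, k), Function('l')(-135)) = Add(Add(-27719, 19070), -50) = Add(-8649, -50) = -8699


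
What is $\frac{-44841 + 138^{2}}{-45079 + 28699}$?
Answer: $\frac{8599}{5460} \approx 1.5749$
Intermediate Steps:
$\frac{-44841 + 138^{2}}{-45079 + 28699} = \frac{-44841 + 19044}{-16380} = \left(-25797\right) \left(- \frac{1}{16380}\right) = \frac{8599}{5460}$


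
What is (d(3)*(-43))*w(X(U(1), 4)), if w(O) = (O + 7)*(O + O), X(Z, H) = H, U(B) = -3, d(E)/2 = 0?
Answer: 0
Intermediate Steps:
d(E) = 0 (d(E) = 2*0 = 0)
w(O) = 2*O*(7 + O) (w(O) = (7 + O)*(2*O) = 2*O*(7 + O))
(d(3)*(-43))*w(X(U(1), 4)) = (0*(-43))*(2*4*(7 + 4)) = 0*(2*4*11) = 0*88 = 0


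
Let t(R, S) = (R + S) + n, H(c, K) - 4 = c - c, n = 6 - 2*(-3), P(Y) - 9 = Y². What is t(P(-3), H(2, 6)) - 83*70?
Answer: -5776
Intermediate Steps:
P(Y) = 9 + Y²
n = 12 (n = 6 + 6 = 12)
H(c, K) = 4 (H(c, K) = 4 + (c - c) = 4 + 0 = 4)
t(R, S) = 12 + R + S (t(R, S) = (R + S) + 12 = 12 + R + S)
t(P(-3), H(2, 6)) - 83*70 = (12 + (9 + (-3)²) + 4) - 83*70 = (12 + (9 + 9) + 4) - 5810 = (12 + 18 + 4) - 5810 = 34 - 5810 = -5776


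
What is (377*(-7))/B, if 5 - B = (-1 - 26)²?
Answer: 2639/724 ≈ 3.6450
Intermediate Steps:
B = -724 (B = 5 - (-1 - 26)² = 5 - 1*(-27)² = 5 - 1*729 = 5 - 729 = -724)
(377*(-7))/B = (377*(-7))/(-724) = -2639*(-1/724) = 2639/724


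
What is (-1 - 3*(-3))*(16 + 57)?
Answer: 584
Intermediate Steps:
(-1 - 3*(-3))*(16 + 57) = (-1 + 9)*73 = 8*73 = 584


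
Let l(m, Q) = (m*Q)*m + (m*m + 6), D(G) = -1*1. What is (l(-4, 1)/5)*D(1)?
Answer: -38/5 ≈ -7.6000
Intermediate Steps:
D(G) = -1
l(m, Q) = 6 + m² + Q*m² (l(m, Q) = (Q*m)*m + (m² + 6) = Q*m² + (6 + m²) = 6 + m² + Q*m²)
(l(-4, 1)/5)*D(1) = ((6 + (-4)² + 1*(-4)²)/5)*(-1) = ((6 + 16 + 1*16)*(⅕))*(-1) = ((6 + 16 + 16)*(⅕))*(-1) = (38*(⅕))*(-1) = (38/5)*(-1) = -38/5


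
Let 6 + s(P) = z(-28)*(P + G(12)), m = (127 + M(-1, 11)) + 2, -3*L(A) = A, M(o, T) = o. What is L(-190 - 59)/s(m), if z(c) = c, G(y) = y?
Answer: -83/3926 ≈ -0.021141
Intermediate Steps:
L(A) = -A/3
m = 128 (m = (127 - 1) + 2 = 126 + 2 = 128)
s(P) = -342 - 28*P (s(P) = -6 - 28*(P + 12) = -6 - 28*(12 + P) = -6 + (-336 - 28*P) = -342 - 28*P)
L(-190 - 59)/s(m) = (-(-190 - 59)/3)/(-342 - 28*128) = (-⅓*(-249))/(-342 - 3584) = 83/(-3926) = 83*(-1/3926) = -83/3926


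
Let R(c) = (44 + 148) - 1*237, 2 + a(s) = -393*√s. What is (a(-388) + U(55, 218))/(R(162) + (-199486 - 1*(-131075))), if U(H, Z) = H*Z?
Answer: -2997/17114 + 393*I*√97/34228 ≈ -0.17512 + 0.11308*I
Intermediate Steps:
a(s) = -2 - 393*√s
R(c) = -45 (R(c) = 192 - 237 = -45)
(a(-388) + U(55, 218))/(R(162) + (-199486 - 1*(-131075))) = ((-2 - 786*I*√97) + 55*218)/(-45 + (-199486 - 1*(-131075))) = ((-2 - 786*I*√97) + 11990)/(-45 + (-199486 + 131075)) = ((-2 - 786*I*√97) + 11990)/(-45 - 68411) = (11988 - 786*I*√97)/(-68456) = (11988 - 786*I*√97)*(-1/68456) = -2997/17114 + 393*I*√97/34228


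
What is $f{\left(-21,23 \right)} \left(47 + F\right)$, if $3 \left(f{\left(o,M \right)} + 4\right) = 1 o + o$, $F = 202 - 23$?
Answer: $-4068$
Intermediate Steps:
$F = 179$
$f{\left(o,M \right)} = -4 + \frac{2 o}{3}$ ($f{\left(o,M \right)} = -4 + \frac{1 o + o}{3} = -4 + \frac{o + o}{3} = -4 + \frac{2 o}{3}$)
$f{\left(-21,23 \right)} \left(47 + F\right) = \left(-4 + \frac{2}{3} \left(-21\right)\right) \left(47 + 179\right) = \left(-4 - 14\right) 226 = \left(-18\right) 226 = -4068$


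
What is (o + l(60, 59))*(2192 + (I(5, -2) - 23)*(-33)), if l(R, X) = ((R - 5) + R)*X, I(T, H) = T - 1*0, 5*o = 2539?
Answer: 101588704/5 ≈ 2.0318e+7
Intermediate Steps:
o = 2539/5 (o = (⅕)*2539 = 2539/5 ≈ 507.80)
I(T, H) = T (I(T, H) = T + 0 = T)
l(R, X) = X*(-5 + 2*R) (l(R, X) = ((-5 + R) + R)*X = (-5 + 2*R)*X = X*(-5 + 2*R))
(o + l(60, 59))*(2192 + (I(5, -2) - 23)*(-33)) = (2539/5 + 59*(-5 + 2*60))*(2192 + (5 - 23)*(-33)) = (2539/5 + 59*(-5 + 120))*(2192 - 18*(-33)) = (2539/5 + 59*115)*(2192 + 594) = (2539/5 + 6785)*2786 = (36464/5)*2786 = 101588704/5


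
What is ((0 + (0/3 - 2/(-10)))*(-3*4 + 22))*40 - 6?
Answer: 74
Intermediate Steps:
((0 + (0/3 - 2/(-10)))*(-3*4 + 22))*40 - 6 = ((0 + (0*(⅓) - 2*(-⅒)))*(-12 + 22))*40 - 6 = ((0 + (0 + ⅕))*10)*40 - 6 = ((0 + ⅕)*10)*40 - 6 = ((⅕)*10)*40 - 6 = 2*40 - 6 = 80 - 6 = 74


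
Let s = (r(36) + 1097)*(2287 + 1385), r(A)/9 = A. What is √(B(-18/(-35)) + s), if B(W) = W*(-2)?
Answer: 6*√177553915/35 ≈ 2284.3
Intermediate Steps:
r(A) = 9*A
B(W) = -2*W
s = 5217912 (s = (9*36 + 1097)*(2287 + 1385) = (324 + 1097)*3672 = 1421*3672 = 5217912)
√(B(-18/(-35)) + s) = √(-(-36)/(-35) + 5217912) = √(-(-36)*(-1)/35 + 5217912) = √(-2*18/35 + 5217912) = √(-36/35 + 5217912) = √(182626884/35) = 6*√177553915/35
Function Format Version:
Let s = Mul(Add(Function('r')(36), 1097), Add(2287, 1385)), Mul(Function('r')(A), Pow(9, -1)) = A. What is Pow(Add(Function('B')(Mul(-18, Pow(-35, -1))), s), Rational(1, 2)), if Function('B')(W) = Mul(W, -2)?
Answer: Mul(Rational(6, 35), Pow(177553915, Rational(1, 2))) ≈ 2284.3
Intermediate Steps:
Function('r')(A) = Mul(9, A)
Function('B')(W) = Mul(-2, W)
s = 5217912 (s = Mul(Add(Mul(9, 36), 1097), Add(2287, 1385)) = Mul(Add(324, 1097), 3672) = Mul(1421, 3672) = 5217912)
Pow(Add(Function('B')(Mul(-18, Pow(-35, -1))), s), Rational(1, 2)) = Pow(Add(Mul(-2, Mul(-18, Pow(-35, -1))), 5217912), Rational(1, 2)) = Pow(Add(Mul(-2, Mul(-18, Rational(-1, 35))), 5217912), Rational(1, 2)) = Pow(Add(Mul(-2, Rational(18, 35)), 5217912), Rational(1, 2)) = Pow(Add(Rational(-36, 35), 5217912), Rational(1, 2)) = Pow(Rational(182626884, 35), Rational(1, 2)) = Mul(Rational(6, 35), Pow(177553915, Rational(1, 2)))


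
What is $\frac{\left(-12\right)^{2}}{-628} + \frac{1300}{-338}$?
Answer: $- \frac{8318}{2041} \approx -4.0755$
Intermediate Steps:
$\frac{\left(-12\right)^{2}}{-628} + \frac{1300}{-338} = 144 \left(- \frac{1}{628}\right) + 1300 \left(- \frac{1}{338}\right) = - \frac{36}{157} - \frac{50}{13} = - \frac{8318}{2041}$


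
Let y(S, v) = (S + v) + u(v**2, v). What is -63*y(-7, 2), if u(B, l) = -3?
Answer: 504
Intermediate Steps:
y(S, v) = -3 + S + v (y(S, v) = (S + v) - 3 = -3 + S + v)
-63*y(-7, 2) = -63*(-3 - 7 + 2) = -63*(-8) = 504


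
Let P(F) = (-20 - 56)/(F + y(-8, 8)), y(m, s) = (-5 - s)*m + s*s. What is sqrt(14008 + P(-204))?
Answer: sqrt(126091)/3 ≈ 118.36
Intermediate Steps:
y(m, s) = s**2 + m*(-5 - s) (y(m, s) = m*(-5 - s) + s**2 = s**2 + m*(-5 - s))
P(F) = -76/(168 + F) (P(F) = (-20 - 56)/(F + (8**2 - 5*(-8) - 1*(-8)*8)) = -76/(F + (64 + 40 + 64)) = -76/(F + 168) = -76/(168 + F))
sqrt(14008 + P(-204)) = sqrt(14008 - 76/(168 - 204)) = sqrt(14008 - 76/(-36)) = sqrt(14008 - 76*(-1/36)) = sqrt(14008 + 19/9) = sqrt(126091/9) = sqrt(126091)/3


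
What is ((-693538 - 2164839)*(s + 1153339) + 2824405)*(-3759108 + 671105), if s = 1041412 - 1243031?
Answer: 8400516075815282105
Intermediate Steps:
s = -201619
((-693538 - 2164839)*(s + 1153339) + 2824405)*(-3759108 + 671105) = ((-693538 - 2164839)*(-201619 + 1153339) + 2824405)*(-3759108 + 671105) = (-2858377*951720 + 2824405)*(-3088003) = (-2720374558440 + 2824405)*(-3088003) = -2720371734035*(-3088003) = 8400516075815282105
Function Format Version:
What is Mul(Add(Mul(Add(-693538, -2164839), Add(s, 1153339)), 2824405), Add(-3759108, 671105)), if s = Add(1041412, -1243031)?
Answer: 8400516075815282105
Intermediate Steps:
s = -201619
Mul(Add(Mul(Add(-693538, -2164839), Add(s, 1153339)), 2824405), Add(-3759108, 671105)) = Mul(Add(Mul(Add(-693538, -2164839), Add(-201619, 1153339)), 2824405), Add(-3759108, 671105)) = Mul(Add(Mul(-2858377, 951720), 2824405), -3088003) = Mul(Add(-2720374558440, 2824405), -3088003) = Mul(-2720371734035, -3088003) = 8400516075815282105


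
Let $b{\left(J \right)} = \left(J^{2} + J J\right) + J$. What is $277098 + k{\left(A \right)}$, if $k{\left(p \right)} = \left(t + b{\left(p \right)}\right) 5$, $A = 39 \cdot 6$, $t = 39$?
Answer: $826023$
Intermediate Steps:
$A = 234$
$b{\left(J \right)} = J + 2 J^{2}$ ($b{\left(J \right)} = \left(J^{2} + J^{2}\right) + J = 2 J^{2} + J = J + 2 J^{2}$)
$k{\left(p \right)} = 195 + 5 p \left(1 + 2 p\right)$ ($k{\left(p \right)} = \left(39 + p \left(1 + 2 p\right)\right) 5 = 195 + 5 p \left(1 + 2 p\right)$)
$277098 + k{\left(A \right)} = 277098 + \left(195 + 5 \cdot 234 \left(1 + 2 \cdot 234\right)\right) = 277098 + \left(195 + 5 \cdot 234 \left(1 + 468\right)\right) = 277098 + \left(195 + 5 \cdot 234 \cdot 469\right) = 277098 + \left(195 + 548730\right) = 277098 + 548925 = 826023$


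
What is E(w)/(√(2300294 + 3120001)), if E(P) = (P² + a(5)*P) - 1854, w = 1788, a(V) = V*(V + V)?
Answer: 218966*√602255/120451 ≈ 1410.8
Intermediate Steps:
a(V) = 2*V² (a(V) = V*(2*V) = 2*V²)
E(P) = -1854 + P² + 50*P (E(P) = (P² + (2*5²)*P) - 1854 = (P² + (2*25)*P) - 1854 = (P² + 50*P) - 1854 = -1854 + P² + 50*P)
E(w)/(√(2300294 + 3120001)) = (-1854 + 1788² + 50*1788)/(√(2300294 + 3120001)) = (-1854 + 3196944 + 89400)/(√5420295) = 3284490/((3*√602255)) = 3284490*(√602255/1806765) = 218966*√602255/120451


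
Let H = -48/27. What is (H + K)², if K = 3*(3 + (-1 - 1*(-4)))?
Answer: 21316/81 ≈ 263.16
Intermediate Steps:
H = -16/9 (H = -48*1/27 = -16/9 ≈ -1.7778)
K = 18 (K = 3*(3 + (-1 + 4)) = 3*(3 + 3) = 3*6 = 18)
(H + K)² = (-16/9 + 18)² = (146/9)² = 21316/81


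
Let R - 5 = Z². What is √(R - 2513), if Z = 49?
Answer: I*√107 ≈ 10.344*I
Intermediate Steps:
R = 2406 (R = 5 + 49² = 5 + 2401 = 2406)
√(R - 2513) = √(2406 - 2513) = √(-107) = I*√107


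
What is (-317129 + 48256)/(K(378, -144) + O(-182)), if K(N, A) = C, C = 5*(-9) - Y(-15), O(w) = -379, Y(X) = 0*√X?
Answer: 268873/424 ≈ 634.13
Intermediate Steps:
Y(X) = 0
C = -45 (C = 5*(-9) - 1*0 = -45 + 0 = -45)
K(N, A) = -45
(-317129 + 48256)/(K(378, -144) + O(-182)) = (-317129 + 48256)/(-45 - 379) = -268873/(-424) = -268873*(-1/424) = 268873/424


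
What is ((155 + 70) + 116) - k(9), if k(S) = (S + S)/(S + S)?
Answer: 340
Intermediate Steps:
k(S) = 1 (k(S) = (2*S)/((2*S)) = (2*S)*(1/(2*S)) = 1)
((155 + 70) + 116) - k(9) = ((155 + 70) + 116) - 1*1 = (225 + 116) - 1 = 341 - 1 = 340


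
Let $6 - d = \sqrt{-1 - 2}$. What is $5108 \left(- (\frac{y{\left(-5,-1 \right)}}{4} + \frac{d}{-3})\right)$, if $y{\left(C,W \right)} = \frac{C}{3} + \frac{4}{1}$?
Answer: $\frac{21709}{3} - \frac{5108 i \sqrt{3}}{3} \approx 7236.3 - 2949.1 i$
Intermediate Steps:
$y{\left(C,W \right)} = 4 + \frac{C}{3}$ ($y{\left(C,W \right)} = C \frac{1}{3} + 4 \cdot 1 = \frac{C}{3} + 4 = 4 + \frac{C}{3}$)
$d = 6 - i \sqrt{3}$ ($d = 6 - \sqrt{-1 - 2} = 6 - \sqrt{-3} = 6 - i \sqrt{3} \approx 6.0 - 1.732 i$)
$5108 \left(- (\frac{y{\left(-5,-1 \right)}}{4} + \frac{d}{-3})\right) = 5108 \left(- (\frac{4 + \frac{1}{3} \left(-5\right)}{4} + \frac{6 - i \sqrt{3}}{-3})\right) = 5108 \left(- (\left(4 - \frac{5}{3}\right) \frac{1}{4} + \left(6 - i \sqrt{3}\right) \left(- \frac{1}{3}\right))\right) = 5108 \left(- (\frac{7}{3} \cdot \frac{1}{4} - \left(2 - \frac{i \sqrt{3}}{3}\right))\right) = 5108 \left(- (\frac{7}{12} - \left(2 - \frac{i \sqrt{3}}{3}\right))\right) = 5108 \left(- (- \frac{17}{12} + \frac{i \sqrt{3}}{3})\right) = 5108 \left(\frac{17}{12} - \frac{i \sqrt{3}}{3}\right) = \frac{21709}{3} - \frac{5108 i \sqrt{3}}{3}$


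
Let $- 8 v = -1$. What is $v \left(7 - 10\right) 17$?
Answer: $- \frac{51}{8} \approx -6.375$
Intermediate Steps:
$v = \frac{1}{8}$ ($v = \left(- \frac{1}{8}\right) \left(-1\right) = \frac{1}{8} \approx 0.125$)
$v \left(7 - 10\right) 17 = \frac{7 - 10}{8} \cdot 17 = \frac{1}{8} \left(-3\right) 17 = \left(- \frac{3}{8}\right) 17 = - \frac{51}{8}$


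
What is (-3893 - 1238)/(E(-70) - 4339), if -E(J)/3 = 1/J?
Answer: 359170/303727 ≈ 1.1825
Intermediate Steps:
E(J) = -3/J
(-3893 - 1238)/(E(-70) - 4339) = (-3893 - 1238)/(-3/(-70) - 4339) = -5131/(-3*(-1/70) - 4339) = -5131/(3/70 - 4339) = -5131/(-303727/70) = -5131*(-70/303727) = 359170/303727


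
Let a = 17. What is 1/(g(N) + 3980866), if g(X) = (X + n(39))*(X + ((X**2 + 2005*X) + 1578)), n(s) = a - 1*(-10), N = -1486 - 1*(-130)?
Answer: 1/1173264304 ≈ 8.5232e-10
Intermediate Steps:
N = -1356 (N = -1486 + 130 = -1356)
n(s) = 27 (n(s) = 17 - 1*(-10) = 17 + 10 = 27)
g(X) = (27 + X)*(1578 + X**2 + 2006*X) (g(X) = (X + 27)*(X + ((X**2 + 2005*X) + 1578)) = (27 + X)*(X + (1578 + X**2 + 2005*X)) = (27 + X)*(1578 + X**2 + 2006*X))
1/(g(N) + 3980866) = 1/((42606 + (-1356)**3 + 2033*(-1356)**2 + 55740*(-1356)) + 3980866) = 1/((42606 - 2493326016 + 2033*1838736 - 75583440) + 3980866) = 1/((42606 - 2493326016 + 3738150288 - 75583440) + 3980866) = 1/(1169283438 + 3980866) = 1/1173264304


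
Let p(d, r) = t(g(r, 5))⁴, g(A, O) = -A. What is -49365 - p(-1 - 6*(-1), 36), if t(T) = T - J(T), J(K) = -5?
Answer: -972886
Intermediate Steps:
t(T) = 5 + T (t(T) = T - 1*(-5) = T + 5 = 5 + T)
p(d, r) = (5 - r)⁴
-49365 - p(-1 - 6*(-1), 36) = -49365 - (-5 + 36)⁴ = -49365 - 1*31⁴ = -49365 - 1*923521 = -49365 - 923521 = -972886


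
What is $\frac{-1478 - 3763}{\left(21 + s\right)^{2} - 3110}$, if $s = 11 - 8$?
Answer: $\frac{5241}{2534} \approx 2.0683$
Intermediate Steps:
$s = 3$ ($s = 11 - 8 = 3$)
$\frac{-1478 - 3763}{\left(21 + s\right)^{2} - 3110} = \frac{-1478 - 3763}{\left(21 + 3\right)^{2} - 3110} = - \frac{5241}{24^{2} - 3110} = - \frac{5241}{576 - 3110} = - \frac{5241}{-2534} = \left(-5241\right) \left(- \frac{1}{2534}\right) = \frac{5241}{2534}$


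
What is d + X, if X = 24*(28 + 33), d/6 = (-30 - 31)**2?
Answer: 23790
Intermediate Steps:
d = 22326 (d = 6*(-30 - 31)**2 = 6*(-61)**2 = 6*3721 = 22326)
X = 1464 (X = 24*61 = 1464)
d + X = 22326 + 1464 = 23790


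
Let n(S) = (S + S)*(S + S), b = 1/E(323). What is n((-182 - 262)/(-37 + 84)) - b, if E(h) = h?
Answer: 254697503/713507 ≈ 356.97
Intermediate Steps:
b = 1/323 ≈ 0.0030960
n(S) = 4*S² (n(S) = (2*S)*(2*S) = 4*S²)
n((-182 - 262)/(-37 + 84)) - b = 4*((-182 - 262)/(-37 + 84))² - 1*1/323 = 4*(-444/47)² - 1/323 = 4*(197136/2209) - 1/323 = 788544/2209 - 1/323 = 254697503/713507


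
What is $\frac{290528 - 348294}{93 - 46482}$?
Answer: $\frac{57766}{46389} \approx 1.2453$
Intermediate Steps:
$\frac{290528 - 348294}{93 - 46482} = - \frac{57766}{-46389} = \left(-57766\right) \left(- \frac{1}{46389}\right) = \frac{57766}{46389}$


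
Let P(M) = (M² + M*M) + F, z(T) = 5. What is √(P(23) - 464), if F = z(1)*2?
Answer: 2*√151 ≈ 24.576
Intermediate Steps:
F = 10 (F = 5*2 = 10)
P(M) = 10 + 2*M² (P(M) = (M² + M*M) + 10 = (M² + M²) + 10 = 2*M² + 10 = 10 + 2*M²)
√(P(23) - 464) = √((10 + 2*23²) - 464) = √((10 + 2*529) - 464) = √((10 + 1058) - 464) = √(1068 - 464) = √604 = 2*√151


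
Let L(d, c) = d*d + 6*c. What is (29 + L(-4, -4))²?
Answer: 441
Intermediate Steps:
L(d, c) = d² + 6*c
(29 + L(-4, -4))² = (29 + ((-4)² + 6*(-4)))² = (29 + (16 - 24))² = (29 - 8)² = 21² = 441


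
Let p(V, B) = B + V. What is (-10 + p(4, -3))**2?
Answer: 81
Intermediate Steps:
(-10 + p(4, -3))**2 = (-10 + (-3 + 4))**2 = (-10 + 1)**2 = (-9)**2 = 81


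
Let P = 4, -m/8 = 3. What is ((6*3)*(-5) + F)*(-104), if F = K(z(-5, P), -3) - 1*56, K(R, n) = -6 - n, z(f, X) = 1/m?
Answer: 15496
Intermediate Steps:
m = -24 (m = -8*3 = -24)
z(f, X) = -1/24 (z(f, X) = 1/(-24) = -1/24)
F = -59 (F = (-6 - 1*(-3)) - 1*56 = (-6 + 3) - 56 = -3 - 56 = -59)
((6*3)*(-5) + F)*(-104) = ((6*3)*(-5) - 59)*(-104) = (18*(-5) - 59)*(-104) = (-90 - 59)*(-104) = -149*(-104) = 15496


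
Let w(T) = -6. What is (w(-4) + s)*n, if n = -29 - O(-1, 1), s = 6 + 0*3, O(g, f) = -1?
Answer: 0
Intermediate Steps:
s = 6 (s = 6 + 0 = 6)
n = -28 (n = -29 - 1*(-1) = -29 + 1 = -28)
(w(-4) + s)*n = (-6 + 6)*(-28) = 0*(-28) = 0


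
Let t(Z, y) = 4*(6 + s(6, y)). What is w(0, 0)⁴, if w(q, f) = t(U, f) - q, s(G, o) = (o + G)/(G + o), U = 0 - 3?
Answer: 614656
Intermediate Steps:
U = -3
s(G, o) = 1 (s(G, o) = (G + o)/(G + o) = 1)
t(Z, y) = 28 (t(Z, y) = 4*(6 + 1) = 4*7 = 28)
w(q, f) = 28 - q
w(0, 0)⁴ = (28 - 1*0)⁴ = (28 + 0)⁴ = 28⁴ = 614656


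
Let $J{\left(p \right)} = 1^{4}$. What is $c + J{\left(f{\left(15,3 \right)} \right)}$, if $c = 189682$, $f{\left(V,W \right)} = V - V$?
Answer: $189683$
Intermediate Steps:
$f{\left(V,W \right)} = 0$
$J{\left(p \right)} = 1$
$c + J{\left(f{\left(15,3 \right)} \right)} = 189682 + 1 = 189683$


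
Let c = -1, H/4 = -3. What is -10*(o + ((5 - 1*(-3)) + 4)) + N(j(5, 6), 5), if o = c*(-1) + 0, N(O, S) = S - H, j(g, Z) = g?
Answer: -113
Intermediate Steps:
H = -12 (H = 4*(-3) = -12)
N(O, S) = 12 + S (N(O, S) = S - 1*(-12) = S + 12 = 12 + S)
o = 1 (o = -1*(-1) + 0 = 1 + 0 = 1)
-10*(o + ((5 - 1*(-3)) + 4)) + N(j(5, 6), 5) = -10*(1 + ((5 - 1*(-3)) + 4)) + (12 + 5) = -10*(1 + ((5 + 3) + 4)) + 17 = -10*(1 + (8 + 4)) + 17 = -10*(1 + 12) + 17 = -10*13 + 17 = -130 + 17 = -113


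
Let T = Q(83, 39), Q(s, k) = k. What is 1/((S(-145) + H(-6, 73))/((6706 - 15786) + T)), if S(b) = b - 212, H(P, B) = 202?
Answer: 9041/155 ≈ 58.329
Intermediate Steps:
S(b) = -212 + b
T = 39
1/((S(-145) + H(-6, 73))/((6706 - 15786) + T)) = 1/(((-212 - 145) + 202)/((6706 - 15786) + 39)) = 1/((-357 + 202)/(-9080 + 39)) = 1/(-155/(-9041)) = 1/(-155*(-1/9041)) = 1/(155/9041) = 9041/155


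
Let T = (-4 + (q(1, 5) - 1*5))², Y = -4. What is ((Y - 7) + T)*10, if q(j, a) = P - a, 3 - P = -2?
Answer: 700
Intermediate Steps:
P = 5 (P = 3 - 1*(-2) = 3 + 2 = 5)
q(j, a) = 5 - a
T = 81 (T = (-4 + ((5 - 1*5) - 1*5))² = (-4 + ((5 - 5) - 5))² = (-4 + (0 - 5))² = (-4 - 5)² = (-9)² = 81)
((Y - 7) + T)*10 = ((-4 - 7) + 81)*10 = (-11 + 81)*10 = 70*10 = 700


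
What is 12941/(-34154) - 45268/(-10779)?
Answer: 1406592233/368145966 ≈ 3.8207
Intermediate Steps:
12941/(-34154) - 45268/(-10779) = 12941*(-1/34154) - 45268*(-1/10779) = -12941/34154 + 45268/10779 = 1406592233/368145966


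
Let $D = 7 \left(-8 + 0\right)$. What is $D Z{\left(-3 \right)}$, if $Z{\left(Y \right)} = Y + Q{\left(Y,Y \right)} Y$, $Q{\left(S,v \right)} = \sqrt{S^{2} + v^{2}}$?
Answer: $168 + 504 \sqrt{2} \approx 880.76$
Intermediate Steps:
$D = -56$ ($D = 7 \left(-8\right) = -56$)
$Z{\left(Y \right)} = Y + Y \sqrt{2} \sqrt{Y^{2}}$ ($Z{\left(Y \right)} = Y + \sqrt{Y^{2} + Y^{2}} Y = Y + \sqrt{2 Y^{2}} Y = Y + \sqrt{2} \sqrt{Y^{2}} Y = Y + Y \sqrt{2} \sqrt{Y^{2}}$)
$D Z{\left(-3 \right)} = - 56 \left(- 3 \left(1 + \sqrt{2} \sqrt{\left(-3\right)^{2}}\right)\right) = - 56 \left(- 3 \left(1 + \sqrt{2} \sqrt{9}\right)\right) = - 56 \left(- 3 \left(1 + \sqrt{2} \cdot 3\right)\right) = - 56 \left(- 3 \left(1 + 3 \sqrt{2}\right)\right) = - 56 \left(-3 - 9 \sqrt{2}\right) = 168 + 504 \sqrt{2}$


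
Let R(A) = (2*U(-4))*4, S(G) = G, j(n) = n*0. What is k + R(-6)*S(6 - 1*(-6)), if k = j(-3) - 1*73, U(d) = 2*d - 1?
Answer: -937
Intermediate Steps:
j(n) = 0
U(d) = -1 + 2*d
k = -73 (k = 0 - 1*73 = 0 - 73 = -73)
R(A) = -72 (R(A) = (2*(-1 + 2*(-4)))*4 = (2*(-1 - 8))*4 = (2*(-9))*4 = -18*4 = -72)
k + R(-6)*S(6 - 1*(-6)) = -73 - 72*(6 - 1*(-6)) = -73 - 72*(6 + 6) = -73 - 72*12 = -73 - 864 = -937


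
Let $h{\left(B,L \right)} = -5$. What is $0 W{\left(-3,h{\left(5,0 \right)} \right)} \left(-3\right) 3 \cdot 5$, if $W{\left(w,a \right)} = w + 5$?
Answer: $0$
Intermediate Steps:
$W{\left(w,a \right)} = 5 + w$
$0 W{\left(-3,h{\left(5,0 \right)} \right)} \left(-3\right) 3 \cdot 5 = 0 \left(5 - 3\right) \left(-3\right) 3 \cdot 5 = 0 \cdot 2 \left(\left(-9\right) 5\right) = 0 \left(-45\right) = 0$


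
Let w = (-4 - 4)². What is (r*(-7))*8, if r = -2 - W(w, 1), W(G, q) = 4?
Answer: 336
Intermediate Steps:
w = 64 (w = (-8)² = 64)
r = -6 (r = -2 - 1*4 = -2 - 4 = -6)
(r*(-7))*8 = -6*(-7)*8 = 42*8 = 336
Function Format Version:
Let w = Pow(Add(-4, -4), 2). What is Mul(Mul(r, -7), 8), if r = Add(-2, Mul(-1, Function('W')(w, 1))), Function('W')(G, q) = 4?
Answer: 336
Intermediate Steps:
w = 64 (w = Pow(-8, 2) = 64)
r = -6 (r = Add(-2, Mul(-1, 4)) = Add(-2, -4) = -6)
Mul(Mul(r, -7), 8) = Mul(Mul(-6, -7), 8) = Mul(42, 8) = 336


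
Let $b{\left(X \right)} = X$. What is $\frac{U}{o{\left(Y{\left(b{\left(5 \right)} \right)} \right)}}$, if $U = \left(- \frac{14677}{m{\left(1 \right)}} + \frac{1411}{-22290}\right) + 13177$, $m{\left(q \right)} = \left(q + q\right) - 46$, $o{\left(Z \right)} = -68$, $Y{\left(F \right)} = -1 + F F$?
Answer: $- \frac{6625281383}{33345840} \approx -198.68$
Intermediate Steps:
$Y{\left(F \right)} = -1 + F^{2}$
$m{\left(q \right)} = -46 + 2 q$ ($m{\left(q \right)} = 2 q - 46 = -46 + 2 q$)
$U = \frac{6625281383}{490380}$ ($U = \left(- \frac{14677}{-46 + 2 \cdot 1} + \frac{1411}{-22290}\right) + 13177 = \left(- \frac{14677}{-46 + 2} + 1411 \left(- \frac{1}{22290}\right)\right) + 13177 = \left(- \frac{14677}{-44} - \frac{1411}{22290}\right) + 13177 = \left(\left(-14677\right) \left(- \frac{1}{44}\right) - \frac{1411}{22290}\right) + 13177 = \left(\frac{14677}{44} - \frac{1411}{22290}\right) + 13177 = \frac{163544123}{490380} + 13177 = \frac{6625281383}{490380} \approx 13511.0$)
$\frac{U}{o{\left(Y{\left(b{\left(5 \right)} \right)} \right)}} = \frac{6625281383}{490380 \left(-68\right)} = \frac{6625281383}{490380} \left(- \frac{1}{68}\right) = - \frac{6625281383}{33345840}$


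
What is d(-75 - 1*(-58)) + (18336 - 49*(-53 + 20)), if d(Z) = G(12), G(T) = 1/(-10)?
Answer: 199529/10 ≈ 19953.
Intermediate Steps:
G(T) = -⅒ (G(T) = 1*(-⅒) = -⅒)
d(Z) = -⅒
d(-75 - 1*(-58)) + (18336 - 49*(-53 + 20)) = -⅒ + (18336 - 49*(-53 + 20)) = -⅒ + (18336 - 49*(-33)) = -⅒ + (18336 + 1617) = -⅒ + 19953 = 199529/10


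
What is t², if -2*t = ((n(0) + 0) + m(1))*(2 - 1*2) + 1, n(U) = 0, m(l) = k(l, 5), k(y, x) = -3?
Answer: ¼ ≈ 0.25000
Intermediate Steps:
m(l) = -3
t = -½ (t = -(((0 + 0) - 3)*(2 - 1*2) + 1)/2 = -((0 - 3)*(2 - 2) + 1)/2 = -(-3*0 + 1)/2 = -(0 + 1)/2 = -½*1 = -½ ≈ -0.50000)
t² = (-½)² = ¼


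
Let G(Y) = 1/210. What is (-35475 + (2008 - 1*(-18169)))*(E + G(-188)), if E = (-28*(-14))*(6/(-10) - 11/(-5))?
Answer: -1007472737/105 ≈ -9.5950e+6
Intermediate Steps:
G(Y) = 1/210
E = 3136/5 (E = 392*(6*(-1/10) - 11*(-1/5)) = 392*(-3/5 + 11/5) = 392*(8/5) = 3136/5 ≈ 627.20)
(-35475 + (2008 - 1*(-18169)))*(E + G(-188)) = (-35475 + (2008 - 1*(-18169)))*(3136/5 + 1/210) = (-35475 + (2008 + 18169))*(131713/210) = (-35475 + 20177)*(131713/210) = -15298*131713/210 = -1007472737/105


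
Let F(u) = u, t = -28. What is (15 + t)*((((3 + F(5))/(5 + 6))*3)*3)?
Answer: -936/11 ≈ -85.091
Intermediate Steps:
(15 + t)*((((3 + F(5))/(5 + 6))*3)*3) = (15 - 28)*((((3 + 5)/(5 + 6))*3)*3) = -13*(8/11)*3*3 = -312*3/11 = -13*72/11 = -936/11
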